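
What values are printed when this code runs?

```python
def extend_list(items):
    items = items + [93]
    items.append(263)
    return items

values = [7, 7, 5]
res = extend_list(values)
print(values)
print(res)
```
[7, 7, 5]
[7, 7, 5, 93, 263]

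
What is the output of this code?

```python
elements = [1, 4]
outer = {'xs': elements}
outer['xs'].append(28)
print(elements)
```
[1, 4, 28]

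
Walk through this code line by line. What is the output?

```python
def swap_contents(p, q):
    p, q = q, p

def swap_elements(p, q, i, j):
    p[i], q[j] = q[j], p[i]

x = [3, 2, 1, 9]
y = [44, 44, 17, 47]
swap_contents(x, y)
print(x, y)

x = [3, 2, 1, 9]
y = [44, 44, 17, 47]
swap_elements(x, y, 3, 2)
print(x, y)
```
[3, 2, 1, 9] [44, 44, 17, 47]
[3, 2, 1, 17] [44, 44, 9, 47]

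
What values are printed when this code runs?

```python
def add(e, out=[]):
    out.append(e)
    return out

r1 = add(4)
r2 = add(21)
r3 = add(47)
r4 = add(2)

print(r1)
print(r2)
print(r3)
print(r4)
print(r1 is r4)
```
[4, 21, 47, 2]
[4, 21, 47, 2]
[4, 21, 47, 2]
[4, 21, 47, 2]
True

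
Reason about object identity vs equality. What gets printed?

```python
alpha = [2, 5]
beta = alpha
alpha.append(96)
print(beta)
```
[2, 5, 96]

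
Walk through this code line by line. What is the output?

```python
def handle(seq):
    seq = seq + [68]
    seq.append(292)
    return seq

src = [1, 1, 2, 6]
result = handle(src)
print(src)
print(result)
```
[1, 1, 2, 6]
[1, 1, 2, 6, 68, 292]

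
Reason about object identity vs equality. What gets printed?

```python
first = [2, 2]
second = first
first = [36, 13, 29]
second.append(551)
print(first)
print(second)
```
[36, 13, 29]
[2, 2, 551]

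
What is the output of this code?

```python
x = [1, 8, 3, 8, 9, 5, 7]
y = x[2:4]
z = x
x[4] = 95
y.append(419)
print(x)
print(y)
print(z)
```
[1, 8, 3, 8, 95, 5, 7]
[3, 8, 419]
[1, 8, 3, 8, 95, 5, 7]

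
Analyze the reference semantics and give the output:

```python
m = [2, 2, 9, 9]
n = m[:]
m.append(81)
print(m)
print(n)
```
[2, 2, 9, 9, 81]
[2, 2, 9, 9]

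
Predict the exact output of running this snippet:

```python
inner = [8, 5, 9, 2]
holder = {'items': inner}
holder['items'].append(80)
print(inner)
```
[8, 5, 9, 2, 80]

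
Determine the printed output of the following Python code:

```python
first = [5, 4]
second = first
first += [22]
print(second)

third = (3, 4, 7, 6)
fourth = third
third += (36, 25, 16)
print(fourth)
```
[5, 4, 22]
(3, 4, 7, 6)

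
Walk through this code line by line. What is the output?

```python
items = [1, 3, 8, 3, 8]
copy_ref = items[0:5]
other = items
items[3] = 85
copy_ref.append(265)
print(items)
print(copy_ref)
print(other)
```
[1, 3, 8, 85, 8]
[1, 3, 8, 3, 8, 265]
[1, 3, 8, 85, 8]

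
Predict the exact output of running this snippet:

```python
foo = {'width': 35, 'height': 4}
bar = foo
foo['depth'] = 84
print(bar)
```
{'width': 35, 'height': 4, 'depth': 84}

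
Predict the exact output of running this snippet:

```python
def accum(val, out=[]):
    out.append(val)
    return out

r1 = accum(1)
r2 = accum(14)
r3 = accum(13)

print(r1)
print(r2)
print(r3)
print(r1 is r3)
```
[1, 14, 13]
[1, 14, 13]
[1, 14, 13]
True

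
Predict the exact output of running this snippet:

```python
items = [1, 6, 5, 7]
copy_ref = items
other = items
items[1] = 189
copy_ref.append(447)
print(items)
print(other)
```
[1, 189, 5, 7, 447]
[1, 189, 5, 7, 447]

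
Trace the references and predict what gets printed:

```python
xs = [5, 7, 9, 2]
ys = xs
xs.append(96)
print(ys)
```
[5, 7, 9, 2, 96]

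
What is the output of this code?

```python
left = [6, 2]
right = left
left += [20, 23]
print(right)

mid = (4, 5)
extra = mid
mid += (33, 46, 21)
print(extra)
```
[6, 2, 20, 23]
(4, 5)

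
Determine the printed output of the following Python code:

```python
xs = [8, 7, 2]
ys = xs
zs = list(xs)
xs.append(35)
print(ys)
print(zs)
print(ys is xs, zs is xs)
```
[8, 7, 2, 35]
[8, 7, 2]
True False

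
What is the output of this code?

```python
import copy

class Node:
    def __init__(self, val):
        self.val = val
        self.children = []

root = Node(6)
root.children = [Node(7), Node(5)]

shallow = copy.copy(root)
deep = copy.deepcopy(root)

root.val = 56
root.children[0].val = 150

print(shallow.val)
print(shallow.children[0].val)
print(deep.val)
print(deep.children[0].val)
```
6
150
6
7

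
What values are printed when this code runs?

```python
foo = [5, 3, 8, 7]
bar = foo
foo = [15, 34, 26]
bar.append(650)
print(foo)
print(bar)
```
[15, 34, 26]
[5, 3, 8, 7, 650]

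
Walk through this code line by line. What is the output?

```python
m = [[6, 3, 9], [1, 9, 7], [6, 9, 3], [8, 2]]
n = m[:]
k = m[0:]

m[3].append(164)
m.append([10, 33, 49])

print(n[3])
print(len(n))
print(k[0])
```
[8, 2, 164]
4
[6, 3, 9]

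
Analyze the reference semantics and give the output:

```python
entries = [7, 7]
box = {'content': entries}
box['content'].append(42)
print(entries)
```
[7, 7, 42]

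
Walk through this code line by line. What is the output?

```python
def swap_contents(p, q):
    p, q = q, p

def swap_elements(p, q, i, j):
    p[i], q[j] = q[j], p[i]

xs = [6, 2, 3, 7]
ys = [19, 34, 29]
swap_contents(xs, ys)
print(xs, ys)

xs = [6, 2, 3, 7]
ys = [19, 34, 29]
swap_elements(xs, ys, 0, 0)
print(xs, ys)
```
[6, 2, 3, 7] [19, 34, 29]
[19, 2, 3, 7] [6, 34, 29]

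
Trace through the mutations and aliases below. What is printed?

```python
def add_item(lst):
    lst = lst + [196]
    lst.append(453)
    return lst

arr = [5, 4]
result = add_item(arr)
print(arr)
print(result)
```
[5, 4]
[5, 4, 196, 453]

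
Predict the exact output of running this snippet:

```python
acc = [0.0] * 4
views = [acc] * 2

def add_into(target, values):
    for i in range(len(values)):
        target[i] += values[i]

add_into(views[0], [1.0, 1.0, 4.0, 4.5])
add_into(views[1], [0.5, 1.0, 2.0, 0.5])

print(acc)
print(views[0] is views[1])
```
[1.5, 2.0, 6.0, 5.0]
True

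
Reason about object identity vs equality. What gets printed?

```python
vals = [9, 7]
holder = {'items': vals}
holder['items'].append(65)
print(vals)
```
[9, 7, 65]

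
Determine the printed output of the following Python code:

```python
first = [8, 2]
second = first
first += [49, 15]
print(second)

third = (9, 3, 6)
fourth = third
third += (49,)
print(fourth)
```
[8, 2, 49, 15]
(9, 3, 6)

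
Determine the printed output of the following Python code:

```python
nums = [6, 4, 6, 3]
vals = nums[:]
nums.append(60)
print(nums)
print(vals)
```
[6, 4, 6, 3, 60]
[6, 4, 6, 3]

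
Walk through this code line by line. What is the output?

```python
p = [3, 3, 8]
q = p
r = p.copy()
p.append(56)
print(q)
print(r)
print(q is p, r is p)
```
[3, 3, 8, 56]
[3, 3, 8]
True False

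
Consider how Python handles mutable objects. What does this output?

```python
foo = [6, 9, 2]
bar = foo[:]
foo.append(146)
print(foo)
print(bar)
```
[6, 9, 2, 146]
[6, 9, 2]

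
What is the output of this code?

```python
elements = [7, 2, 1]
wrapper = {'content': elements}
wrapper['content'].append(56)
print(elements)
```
[7, 2, 1, 56]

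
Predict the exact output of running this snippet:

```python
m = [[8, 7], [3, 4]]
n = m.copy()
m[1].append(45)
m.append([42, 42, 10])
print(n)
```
[[8, 7], [3, 4, 45]]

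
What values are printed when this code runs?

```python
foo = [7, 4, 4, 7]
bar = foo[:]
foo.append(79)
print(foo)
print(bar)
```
[7, 4, 4, 7, 79]
[7, 4, 4, 7]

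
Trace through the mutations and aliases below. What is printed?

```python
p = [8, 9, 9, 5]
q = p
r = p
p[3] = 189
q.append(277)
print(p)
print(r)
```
[8, 9, 9, 189, 277]
[8, 9, 9, 189, 277]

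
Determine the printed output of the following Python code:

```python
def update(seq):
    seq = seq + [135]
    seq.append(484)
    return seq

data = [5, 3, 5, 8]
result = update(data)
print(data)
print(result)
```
[5, 3, 5, 8]
[5, 3, 5, 8, 135, 484]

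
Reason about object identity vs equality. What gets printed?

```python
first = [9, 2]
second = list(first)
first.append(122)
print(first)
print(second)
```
[9, 2, 122]
[9, 2]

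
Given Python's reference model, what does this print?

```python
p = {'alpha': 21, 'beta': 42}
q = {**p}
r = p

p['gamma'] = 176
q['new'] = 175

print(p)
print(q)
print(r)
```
{'alpha': 21, 'beta': 42, 'gamma': 176}
{'alpha': 21, 'beta': 42, 'new': 175}
{'alpha': 21, 'beta': 42, 'gamma': 176}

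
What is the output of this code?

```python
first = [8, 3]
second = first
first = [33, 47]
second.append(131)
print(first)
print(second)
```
[33, 47]
[8, 3, 131]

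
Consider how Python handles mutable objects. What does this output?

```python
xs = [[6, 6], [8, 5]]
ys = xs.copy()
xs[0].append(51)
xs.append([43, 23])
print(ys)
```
[[6, 6, 51], [8, 5]]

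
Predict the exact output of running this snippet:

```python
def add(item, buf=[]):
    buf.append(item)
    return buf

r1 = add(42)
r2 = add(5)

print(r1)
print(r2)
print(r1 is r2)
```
[42, 5]
[42, 5]
True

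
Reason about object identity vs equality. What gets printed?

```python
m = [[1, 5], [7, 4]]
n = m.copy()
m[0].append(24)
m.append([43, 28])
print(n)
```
[[1, 5, 24], [7, 4]]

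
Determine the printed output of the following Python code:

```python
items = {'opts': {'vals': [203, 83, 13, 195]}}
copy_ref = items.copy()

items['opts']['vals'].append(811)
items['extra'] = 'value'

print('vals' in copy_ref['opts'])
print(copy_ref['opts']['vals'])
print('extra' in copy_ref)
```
True
[203, 83, 13, 195, 811]
False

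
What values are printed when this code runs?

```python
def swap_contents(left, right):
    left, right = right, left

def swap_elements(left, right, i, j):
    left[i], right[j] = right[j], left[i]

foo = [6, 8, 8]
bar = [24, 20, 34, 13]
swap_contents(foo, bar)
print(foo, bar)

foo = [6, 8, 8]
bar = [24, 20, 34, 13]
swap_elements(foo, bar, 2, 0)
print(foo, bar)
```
[6, 8, 8] [24, 20, 34, 13]
[6, 8, 24] [8, 20, 34, 13]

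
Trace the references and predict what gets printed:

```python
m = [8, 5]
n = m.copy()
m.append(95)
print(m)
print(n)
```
[8, 5, 95]
[8, 5]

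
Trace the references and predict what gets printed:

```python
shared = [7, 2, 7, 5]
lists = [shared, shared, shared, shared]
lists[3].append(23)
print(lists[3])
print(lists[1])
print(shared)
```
[7, 2, 7, 5, 23]
[7, 2, 7, 5, 23]
[7, 2, 7, 5, 23]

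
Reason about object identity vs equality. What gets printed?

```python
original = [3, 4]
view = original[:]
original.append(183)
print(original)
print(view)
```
[3, 4, 183]
[3, 4]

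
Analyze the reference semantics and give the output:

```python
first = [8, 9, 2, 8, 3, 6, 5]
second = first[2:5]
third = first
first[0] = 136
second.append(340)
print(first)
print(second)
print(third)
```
[136, 9, 2, 8, 3, 6, 5]
[2, 8, 3, 340]
[136, 9, 2, 8, 3, 6, 5]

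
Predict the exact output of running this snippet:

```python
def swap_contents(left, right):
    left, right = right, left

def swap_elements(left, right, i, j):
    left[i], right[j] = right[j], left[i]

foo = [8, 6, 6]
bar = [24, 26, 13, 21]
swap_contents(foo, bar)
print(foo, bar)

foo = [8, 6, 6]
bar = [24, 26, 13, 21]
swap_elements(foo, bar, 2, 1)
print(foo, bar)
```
[8, 6, 6] [24, 26, 13, 21]
[8, 6, 26] [24, 6, 13, 21]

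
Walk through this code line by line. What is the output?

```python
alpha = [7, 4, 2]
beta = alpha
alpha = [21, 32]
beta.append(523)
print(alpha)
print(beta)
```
[21, 32]
[7, 4, 2, 523]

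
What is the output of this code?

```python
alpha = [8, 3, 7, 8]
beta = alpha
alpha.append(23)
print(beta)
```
[8, 3, 7, 8, 23]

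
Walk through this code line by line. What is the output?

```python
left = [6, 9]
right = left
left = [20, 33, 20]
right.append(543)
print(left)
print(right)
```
[20, 33, 20]
[6, 9, 543]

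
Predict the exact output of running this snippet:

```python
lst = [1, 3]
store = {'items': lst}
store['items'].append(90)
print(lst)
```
[1, 3, 90]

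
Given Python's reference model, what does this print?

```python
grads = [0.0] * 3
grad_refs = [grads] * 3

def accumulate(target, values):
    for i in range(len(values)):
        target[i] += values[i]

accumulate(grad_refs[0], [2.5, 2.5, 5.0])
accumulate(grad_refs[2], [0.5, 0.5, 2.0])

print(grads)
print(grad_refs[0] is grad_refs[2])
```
[3.0, 3.0, 7.0]
True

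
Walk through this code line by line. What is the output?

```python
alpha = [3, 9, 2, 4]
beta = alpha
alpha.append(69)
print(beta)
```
[3, 9, 2, 4, 69]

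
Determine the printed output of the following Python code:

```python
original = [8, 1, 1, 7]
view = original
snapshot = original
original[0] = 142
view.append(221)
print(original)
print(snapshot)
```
[142, 1, 1, 7, 221]
[142, 1, 1, 7, 221]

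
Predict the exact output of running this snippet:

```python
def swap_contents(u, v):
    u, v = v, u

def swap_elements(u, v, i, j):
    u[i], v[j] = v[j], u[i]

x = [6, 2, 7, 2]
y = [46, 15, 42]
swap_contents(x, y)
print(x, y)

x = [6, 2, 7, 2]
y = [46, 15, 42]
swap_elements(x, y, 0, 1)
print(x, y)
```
[6, 2, 7, 2] [46, 15, 42]
[15, 2, 7, 2] [46, 6, 42]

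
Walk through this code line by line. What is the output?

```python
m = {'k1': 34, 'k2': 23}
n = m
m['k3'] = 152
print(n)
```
{'k1': 34, 'k2': 23, 'k3': 152}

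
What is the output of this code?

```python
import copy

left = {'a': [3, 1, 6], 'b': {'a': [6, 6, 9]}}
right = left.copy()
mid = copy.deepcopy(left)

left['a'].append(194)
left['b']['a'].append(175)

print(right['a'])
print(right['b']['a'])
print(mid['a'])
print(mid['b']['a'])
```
[3, 1, 6, 194]
[6, 6, 9, 175]
[3, 1, 6]
[6, 6, 9]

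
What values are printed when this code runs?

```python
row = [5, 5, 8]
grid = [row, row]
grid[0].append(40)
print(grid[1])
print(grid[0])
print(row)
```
[5, 5, 8, 40]
[5, 5, 8, 40]
[5, 5, 8, 40]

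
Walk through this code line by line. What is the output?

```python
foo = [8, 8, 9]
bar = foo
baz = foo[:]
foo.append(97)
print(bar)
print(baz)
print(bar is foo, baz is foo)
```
[8, 8, 9, 97]
[8, 8, 9]
True False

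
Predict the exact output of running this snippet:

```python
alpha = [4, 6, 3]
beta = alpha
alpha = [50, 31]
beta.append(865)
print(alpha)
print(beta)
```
[50, 31]
[4, 6, 3, 865]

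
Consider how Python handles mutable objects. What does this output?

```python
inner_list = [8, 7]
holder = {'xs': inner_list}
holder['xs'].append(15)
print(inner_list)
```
[8, 7, 15]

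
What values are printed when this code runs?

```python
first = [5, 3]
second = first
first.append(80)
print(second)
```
[5, 3, 80]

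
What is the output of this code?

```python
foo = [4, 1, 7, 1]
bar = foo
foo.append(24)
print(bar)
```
[4, 1, 7, 1, 24]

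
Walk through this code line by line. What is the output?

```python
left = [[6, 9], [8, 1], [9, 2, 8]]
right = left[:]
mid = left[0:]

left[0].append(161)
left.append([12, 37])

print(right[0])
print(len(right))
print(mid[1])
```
[6, 9, 161]
3
[8, 1]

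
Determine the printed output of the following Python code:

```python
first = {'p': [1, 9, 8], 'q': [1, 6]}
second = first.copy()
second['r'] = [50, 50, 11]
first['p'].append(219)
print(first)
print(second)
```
{'p': [1, 9, 8, 219], 'q': [1, 6]}
{'p': [1, 9, 8, 219], 'q': [1, 6], 'r': [50, 50, 11]}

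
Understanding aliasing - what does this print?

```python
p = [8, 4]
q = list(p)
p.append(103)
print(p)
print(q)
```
[8, 4, 103]
[8, 4]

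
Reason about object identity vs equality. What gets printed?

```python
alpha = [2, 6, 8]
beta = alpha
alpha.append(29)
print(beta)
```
[2, 6, 8, 29]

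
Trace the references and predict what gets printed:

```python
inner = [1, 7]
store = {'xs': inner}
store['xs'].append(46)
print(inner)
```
[1, 7, 46]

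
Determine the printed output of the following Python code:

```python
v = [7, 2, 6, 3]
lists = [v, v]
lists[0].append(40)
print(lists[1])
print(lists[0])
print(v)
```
[7, 2, 6, 3, 40]
[7, 2, 6, 3, 40]
[7, 2, 6, 3, 40]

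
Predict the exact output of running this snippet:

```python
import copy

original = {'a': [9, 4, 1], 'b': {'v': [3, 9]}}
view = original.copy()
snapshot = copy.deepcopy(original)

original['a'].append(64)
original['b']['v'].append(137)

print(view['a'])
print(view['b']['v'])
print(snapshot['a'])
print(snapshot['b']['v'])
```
[9, 4, 1, 64]
[3, 9, 137]
[9, 4, 1]
[3, 9]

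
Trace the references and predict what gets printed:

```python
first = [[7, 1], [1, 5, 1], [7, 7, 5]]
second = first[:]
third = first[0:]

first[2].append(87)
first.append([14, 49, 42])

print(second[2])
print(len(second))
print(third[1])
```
[7, 7, 5, 87]
3
[1, 5, 1]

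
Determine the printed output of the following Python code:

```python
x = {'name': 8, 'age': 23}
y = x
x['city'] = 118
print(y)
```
{'name': 8, 'age': 23, 'city': 118}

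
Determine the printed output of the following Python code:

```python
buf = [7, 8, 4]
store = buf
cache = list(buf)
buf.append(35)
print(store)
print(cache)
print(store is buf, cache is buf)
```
[7, 8, 4, 35]
[7, 8, 4]
True False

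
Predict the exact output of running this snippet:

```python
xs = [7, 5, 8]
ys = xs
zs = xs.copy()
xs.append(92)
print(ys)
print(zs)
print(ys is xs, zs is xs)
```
[7, 5, 8, 92]
[7, 5, 8]
True False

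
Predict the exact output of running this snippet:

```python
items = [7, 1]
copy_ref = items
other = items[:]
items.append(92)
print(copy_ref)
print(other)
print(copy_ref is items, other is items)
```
[7, 1, 92]
[7, 1]
True False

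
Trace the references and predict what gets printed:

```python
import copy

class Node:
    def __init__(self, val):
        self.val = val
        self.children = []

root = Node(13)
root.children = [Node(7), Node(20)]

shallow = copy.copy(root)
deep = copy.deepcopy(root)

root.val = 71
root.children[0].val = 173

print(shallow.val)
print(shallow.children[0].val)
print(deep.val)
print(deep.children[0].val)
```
13
173
13
7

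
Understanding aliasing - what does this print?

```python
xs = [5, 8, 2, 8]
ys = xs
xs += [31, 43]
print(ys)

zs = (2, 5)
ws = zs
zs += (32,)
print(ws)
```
[5, 8, 2, 8, 31, 43]
(2, 5)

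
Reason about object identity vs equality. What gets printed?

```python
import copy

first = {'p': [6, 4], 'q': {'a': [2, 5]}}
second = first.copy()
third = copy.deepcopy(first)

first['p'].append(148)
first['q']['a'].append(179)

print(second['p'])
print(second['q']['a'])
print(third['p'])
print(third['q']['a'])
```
[6, 4, 148]
[2, 5, 179]
[6, 4]
[2, 5]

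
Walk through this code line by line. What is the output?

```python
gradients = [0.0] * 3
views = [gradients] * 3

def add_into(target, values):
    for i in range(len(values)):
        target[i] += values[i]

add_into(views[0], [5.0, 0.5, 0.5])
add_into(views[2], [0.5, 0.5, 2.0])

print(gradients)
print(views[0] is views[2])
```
[5.5, 1.0, 2.5]
True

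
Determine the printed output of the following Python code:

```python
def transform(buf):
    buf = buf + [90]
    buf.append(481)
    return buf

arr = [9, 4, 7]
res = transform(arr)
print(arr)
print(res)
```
[9, 4, 7]
[9, 4, 7, 90, 481]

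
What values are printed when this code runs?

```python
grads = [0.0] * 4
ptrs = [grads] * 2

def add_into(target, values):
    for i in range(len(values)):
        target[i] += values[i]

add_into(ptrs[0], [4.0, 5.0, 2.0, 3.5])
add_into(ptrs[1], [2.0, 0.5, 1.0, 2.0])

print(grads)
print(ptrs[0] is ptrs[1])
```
[6.0, 5.5, 3.0, 5.5]
True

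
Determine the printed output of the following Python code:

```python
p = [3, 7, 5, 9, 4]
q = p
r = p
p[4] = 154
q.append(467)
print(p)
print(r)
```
[3, 7, 5, 9, 154, 467]
[3, 7, 5, 9, 154, 467]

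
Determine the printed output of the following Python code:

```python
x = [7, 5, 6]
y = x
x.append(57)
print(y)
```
[7, 5, 6, 57]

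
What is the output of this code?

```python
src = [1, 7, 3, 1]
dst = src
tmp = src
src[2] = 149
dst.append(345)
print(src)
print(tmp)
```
[1, 7, 149, 1, 345]
[1, 7, 149, 1, 345]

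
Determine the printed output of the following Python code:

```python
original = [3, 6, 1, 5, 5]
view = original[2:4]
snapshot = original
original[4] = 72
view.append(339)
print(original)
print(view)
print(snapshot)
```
[3, 6, 1, 5, 72]
[1, 5, 339]
[3, 6, 1, 5, 72]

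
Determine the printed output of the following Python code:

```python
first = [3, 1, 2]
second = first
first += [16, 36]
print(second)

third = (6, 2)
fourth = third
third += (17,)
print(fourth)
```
[3, 1, 2, 16, 36]
(6, 2)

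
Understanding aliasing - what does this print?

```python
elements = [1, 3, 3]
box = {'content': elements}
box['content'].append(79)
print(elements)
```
[1, 3, 3, 79]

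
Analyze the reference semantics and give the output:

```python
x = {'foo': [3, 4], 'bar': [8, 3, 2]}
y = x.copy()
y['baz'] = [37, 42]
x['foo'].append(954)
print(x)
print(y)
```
{'foo': [3, 4, 954], 'bar': [8, 3, 2]}
{'foo': [3, 4, 954], 'bar': [8, 3, 2], 'baz': [37, 42]}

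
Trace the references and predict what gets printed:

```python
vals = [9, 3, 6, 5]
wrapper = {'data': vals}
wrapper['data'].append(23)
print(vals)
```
[9, 3, 6, 5, 23]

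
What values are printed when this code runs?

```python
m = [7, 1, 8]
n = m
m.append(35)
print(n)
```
[7, 1, 8, 35]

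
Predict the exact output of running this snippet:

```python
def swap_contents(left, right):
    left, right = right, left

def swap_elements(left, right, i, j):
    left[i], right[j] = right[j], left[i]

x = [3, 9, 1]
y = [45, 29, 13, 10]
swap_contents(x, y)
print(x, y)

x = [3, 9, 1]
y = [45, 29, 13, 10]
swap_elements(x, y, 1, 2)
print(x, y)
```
[3, 9, 1] [45, 29, 13, 10]
[3, 13, 1] [45, 29, 9, 10]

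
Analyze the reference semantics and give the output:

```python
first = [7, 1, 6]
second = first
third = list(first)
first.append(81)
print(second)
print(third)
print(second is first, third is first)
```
[7, 1, 6, 81]
[7, 1, 6]
True False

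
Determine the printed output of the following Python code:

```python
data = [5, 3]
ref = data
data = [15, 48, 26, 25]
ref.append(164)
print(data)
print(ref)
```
[15, 48, 26, 25]
[5, 3, 164]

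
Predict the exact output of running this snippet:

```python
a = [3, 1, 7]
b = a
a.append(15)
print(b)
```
[3, 1, 7, 15]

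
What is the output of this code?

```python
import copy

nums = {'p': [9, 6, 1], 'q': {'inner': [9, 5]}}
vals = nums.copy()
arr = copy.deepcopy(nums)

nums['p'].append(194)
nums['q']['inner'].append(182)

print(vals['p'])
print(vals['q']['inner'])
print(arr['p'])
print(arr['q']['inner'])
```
[9, 6, 1, 194]
[9, 5, 182]
[9, 6, 1]
[9, 5]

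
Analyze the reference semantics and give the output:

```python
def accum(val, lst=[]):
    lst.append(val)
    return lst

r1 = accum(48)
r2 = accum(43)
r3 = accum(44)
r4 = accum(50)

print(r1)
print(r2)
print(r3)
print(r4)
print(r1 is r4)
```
[48, 43, 44, 50]
[48, 43, 44, 50]
[48, 43, 44, 50]
[48, 43, 44, 50]
True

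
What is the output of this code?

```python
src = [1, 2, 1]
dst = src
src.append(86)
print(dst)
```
[1, 2, 1, 86]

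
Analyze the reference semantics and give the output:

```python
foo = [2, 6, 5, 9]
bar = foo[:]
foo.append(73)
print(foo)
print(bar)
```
[2, 6, 5, 9, 73]
[2, 6, 5, 9]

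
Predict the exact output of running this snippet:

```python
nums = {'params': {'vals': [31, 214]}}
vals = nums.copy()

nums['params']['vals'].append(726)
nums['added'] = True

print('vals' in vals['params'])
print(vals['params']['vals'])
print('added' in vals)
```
True
[31, 214, 726]
False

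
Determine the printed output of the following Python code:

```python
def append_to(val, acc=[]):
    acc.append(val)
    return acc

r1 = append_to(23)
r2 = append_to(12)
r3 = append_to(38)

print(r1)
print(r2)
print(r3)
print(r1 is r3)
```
[23, 12, 38]
[23, 12, 38]
[23, 12, 38]
True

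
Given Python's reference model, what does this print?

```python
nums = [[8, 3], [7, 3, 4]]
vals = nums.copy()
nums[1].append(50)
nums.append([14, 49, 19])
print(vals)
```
[[8, 3], [7, 3, 4, 50]]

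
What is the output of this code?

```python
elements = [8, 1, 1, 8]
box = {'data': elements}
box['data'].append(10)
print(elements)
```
[8, 1, 1, 8, 10]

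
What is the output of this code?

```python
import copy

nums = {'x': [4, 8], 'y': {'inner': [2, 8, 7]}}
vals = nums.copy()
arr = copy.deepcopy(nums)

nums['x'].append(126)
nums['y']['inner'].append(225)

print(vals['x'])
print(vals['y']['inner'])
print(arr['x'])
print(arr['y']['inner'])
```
[4, 8, 126]
[2, 8, 7, 225]
[4, 8]
[2, 8, 7]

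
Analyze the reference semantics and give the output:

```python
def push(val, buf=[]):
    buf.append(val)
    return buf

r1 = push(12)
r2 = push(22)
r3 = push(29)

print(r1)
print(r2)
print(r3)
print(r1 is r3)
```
[12, 22, 29]
[12, 22, 29]
[12, 22, 29]
True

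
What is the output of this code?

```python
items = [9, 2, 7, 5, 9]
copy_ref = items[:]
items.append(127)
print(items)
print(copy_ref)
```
[9, 2, 7, 5, 9, 127]
[9, 2, 7, 5, 9]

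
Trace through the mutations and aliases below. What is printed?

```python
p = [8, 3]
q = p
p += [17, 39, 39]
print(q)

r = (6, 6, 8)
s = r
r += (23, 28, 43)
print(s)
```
[8, 3, 17, 39, 39]
(6, 6, 8)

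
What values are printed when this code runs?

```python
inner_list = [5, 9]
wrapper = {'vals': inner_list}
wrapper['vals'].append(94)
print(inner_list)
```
[5, 9, 94]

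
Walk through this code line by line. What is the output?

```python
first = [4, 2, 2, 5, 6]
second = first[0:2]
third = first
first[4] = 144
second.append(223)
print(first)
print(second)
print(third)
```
[4, 2, 2, 5, 144]
[4, 2, 223]
[4, 2, 2, 5, 144]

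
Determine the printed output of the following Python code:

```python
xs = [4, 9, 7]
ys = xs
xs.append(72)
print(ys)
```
[4, 9, 7, 72]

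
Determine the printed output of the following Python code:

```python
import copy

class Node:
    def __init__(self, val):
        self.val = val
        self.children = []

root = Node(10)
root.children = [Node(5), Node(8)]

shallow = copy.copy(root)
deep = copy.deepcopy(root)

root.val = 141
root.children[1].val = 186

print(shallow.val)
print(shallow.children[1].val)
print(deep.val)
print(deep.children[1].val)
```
10
186
10
8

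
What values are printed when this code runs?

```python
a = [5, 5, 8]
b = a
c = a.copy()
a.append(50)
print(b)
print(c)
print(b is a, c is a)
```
[5, 5, 8, 50]
[5, 5, 8]
True False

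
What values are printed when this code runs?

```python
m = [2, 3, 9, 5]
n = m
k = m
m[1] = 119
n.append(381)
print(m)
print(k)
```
[2, 119, 9, 5, 381]
[2, 119, 9, 5, 381]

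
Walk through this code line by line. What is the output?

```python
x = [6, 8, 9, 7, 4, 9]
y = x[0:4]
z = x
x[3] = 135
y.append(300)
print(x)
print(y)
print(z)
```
[6, 8, 9, 135, 4, 9]
[6, 8, 9, 7, 300]
[6, 8, 9, 135, 4, 9]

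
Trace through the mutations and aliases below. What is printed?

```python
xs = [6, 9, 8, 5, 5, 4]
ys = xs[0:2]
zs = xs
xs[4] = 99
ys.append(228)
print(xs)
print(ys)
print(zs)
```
[6, 9, 8, 5, 99, 4]
[6, 9, 228]
[6, 9, 8, 5, 99, 4]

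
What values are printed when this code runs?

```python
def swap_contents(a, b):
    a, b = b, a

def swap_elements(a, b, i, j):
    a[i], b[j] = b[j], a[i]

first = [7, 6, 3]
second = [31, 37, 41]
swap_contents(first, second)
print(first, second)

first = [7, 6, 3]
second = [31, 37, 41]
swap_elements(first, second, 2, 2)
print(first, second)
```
[7, 6, 3] [31, 37, 41]
[7, 6, 41] [31, 37, 3]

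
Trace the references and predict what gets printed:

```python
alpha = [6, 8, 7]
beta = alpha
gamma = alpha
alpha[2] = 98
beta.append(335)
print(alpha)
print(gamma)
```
[6, 8, 98, 335]
[6, 8, 98, 335]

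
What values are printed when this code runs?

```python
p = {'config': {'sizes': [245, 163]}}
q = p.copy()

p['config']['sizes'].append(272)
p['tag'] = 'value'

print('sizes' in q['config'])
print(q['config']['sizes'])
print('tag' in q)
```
True
[245, 163, 272]
False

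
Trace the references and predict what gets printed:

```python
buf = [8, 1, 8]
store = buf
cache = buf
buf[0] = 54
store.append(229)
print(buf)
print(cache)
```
[54, 1, 8, 229]
[54, 1, 8, 229]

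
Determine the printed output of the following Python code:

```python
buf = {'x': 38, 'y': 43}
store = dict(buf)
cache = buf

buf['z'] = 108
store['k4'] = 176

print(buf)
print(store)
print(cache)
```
{'x': 38, 'y': 43, 'z': 108}
{'x': 38, 'y': 43, 'k4': 176}
{'x': 38, 'y': 43, 'z': 108}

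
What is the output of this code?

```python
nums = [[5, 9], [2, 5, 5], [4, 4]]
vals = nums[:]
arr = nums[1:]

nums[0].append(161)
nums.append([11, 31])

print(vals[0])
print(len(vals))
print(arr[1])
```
[5, 9, 161]
3
[4, 4]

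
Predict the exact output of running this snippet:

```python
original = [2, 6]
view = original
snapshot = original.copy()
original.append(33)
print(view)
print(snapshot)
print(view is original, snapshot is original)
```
[2, 6, 33]
[2, 6]
True False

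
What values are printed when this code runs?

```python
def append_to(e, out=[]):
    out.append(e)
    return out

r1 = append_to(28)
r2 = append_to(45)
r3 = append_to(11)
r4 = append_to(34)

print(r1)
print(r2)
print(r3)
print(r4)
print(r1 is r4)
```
[28, 45, 11, 34]
[28, 45, 11, 34]
[28, 45, 11, 34]
[28, 45, 11, 34]
True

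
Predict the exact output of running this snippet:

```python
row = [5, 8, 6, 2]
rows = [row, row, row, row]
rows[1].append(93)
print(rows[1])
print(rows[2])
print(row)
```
[5, 8, 6, 2, 93]
[5, 8, 6, 2, 93]
[5, 8, 6, 2, 93]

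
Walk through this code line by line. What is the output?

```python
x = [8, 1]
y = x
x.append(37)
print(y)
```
[8, 1, 37]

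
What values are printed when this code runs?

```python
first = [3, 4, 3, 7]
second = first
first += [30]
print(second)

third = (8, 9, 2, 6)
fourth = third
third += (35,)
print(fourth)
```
[3, 4, 3, 7, 30]
(8, 9, 2, 6)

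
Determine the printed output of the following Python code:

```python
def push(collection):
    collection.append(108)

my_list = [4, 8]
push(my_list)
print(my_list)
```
[4, 8, 108]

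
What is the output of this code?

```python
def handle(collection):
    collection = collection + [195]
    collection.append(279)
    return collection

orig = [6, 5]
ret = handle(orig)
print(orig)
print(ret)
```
[6, 5]
[6, 5, 195, 279]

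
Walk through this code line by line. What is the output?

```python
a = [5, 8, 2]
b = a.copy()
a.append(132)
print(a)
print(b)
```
[5, 8, 2, 132]
[5, 8, 2]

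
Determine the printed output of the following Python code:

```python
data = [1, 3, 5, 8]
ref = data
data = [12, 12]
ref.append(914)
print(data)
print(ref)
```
[12, 12]
[1, 3, 5, 8, 914]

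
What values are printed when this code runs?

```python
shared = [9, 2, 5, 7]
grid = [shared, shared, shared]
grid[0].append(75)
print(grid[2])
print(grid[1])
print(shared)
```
[9, 2, 5, 7, 75]
[9, 2, 5, 7, 75]
[9, 2, 5, 7, 75]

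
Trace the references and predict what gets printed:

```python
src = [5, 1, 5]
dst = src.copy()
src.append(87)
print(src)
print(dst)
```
[5, 1, 5, 87]
[5, 1, 5]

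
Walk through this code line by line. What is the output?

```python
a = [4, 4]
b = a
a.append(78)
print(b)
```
[4, 4, 78]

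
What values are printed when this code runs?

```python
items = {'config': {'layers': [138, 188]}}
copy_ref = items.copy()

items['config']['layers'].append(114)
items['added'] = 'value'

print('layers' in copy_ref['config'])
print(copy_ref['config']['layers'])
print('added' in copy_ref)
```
True
[138, 188, 114]
False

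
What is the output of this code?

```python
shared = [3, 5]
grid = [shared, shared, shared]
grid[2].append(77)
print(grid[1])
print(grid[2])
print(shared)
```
[3, 5, 77]
[3, 5, 77]
[3, 5, 77]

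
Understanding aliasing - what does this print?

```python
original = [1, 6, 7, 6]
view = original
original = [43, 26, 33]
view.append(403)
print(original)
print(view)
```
[43, 26, 33]
[1, 6, 7, 6, 403]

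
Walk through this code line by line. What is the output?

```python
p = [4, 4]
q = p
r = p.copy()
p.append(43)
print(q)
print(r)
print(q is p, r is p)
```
[4, 4, 43]
[4, 4]
True False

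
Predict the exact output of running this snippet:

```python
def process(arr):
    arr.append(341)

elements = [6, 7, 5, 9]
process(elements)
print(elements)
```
[6, 7, 5, 9, 341]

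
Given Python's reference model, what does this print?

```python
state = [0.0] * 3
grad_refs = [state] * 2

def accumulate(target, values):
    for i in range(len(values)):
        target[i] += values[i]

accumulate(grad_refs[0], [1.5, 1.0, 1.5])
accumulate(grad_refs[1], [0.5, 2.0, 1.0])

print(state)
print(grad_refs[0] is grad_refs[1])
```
[2.0, 3.0, 2.5]
True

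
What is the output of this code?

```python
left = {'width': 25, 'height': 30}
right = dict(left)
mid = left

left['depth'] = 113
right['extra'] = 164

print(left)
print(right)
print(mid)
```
{'width': 25, 'height': 30, 'depth': 113}
{'width': 25, 'height': 30, 'extra': 164}
{'width': 25, 'height': 30, 'depth': 113}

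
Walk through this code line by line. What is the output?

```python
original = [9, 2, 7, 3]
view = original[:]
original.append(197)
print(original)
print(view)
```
[9, 2, 7, 3, 197]
[9, 2, 7, 3]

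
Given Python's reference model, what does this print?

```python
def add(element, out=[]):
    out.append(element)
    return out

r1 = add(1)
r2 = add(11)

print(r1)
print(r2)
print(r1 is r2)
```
[1, 11]
[1, 11]
True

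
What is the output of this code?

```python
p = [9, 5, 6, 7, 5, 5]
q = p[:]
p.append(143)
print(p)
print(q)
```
[9, 5, 6, 7, 5, 5, 143]
[9, 5, 6, 7, 5, 5]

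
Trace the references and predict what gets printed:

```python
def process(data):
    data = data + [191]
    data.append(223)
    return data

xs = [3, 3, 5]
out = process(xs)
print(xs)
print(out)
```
[3, 3, 5]
[3, 3, 5, 191, 223]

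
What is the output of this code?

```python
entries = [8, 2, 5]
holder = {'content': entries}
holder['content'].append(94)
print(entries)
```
[8, 2, 5, 94]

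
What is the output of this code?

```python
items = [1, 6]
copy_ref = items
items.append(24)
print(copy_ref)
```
[1, 6, 24]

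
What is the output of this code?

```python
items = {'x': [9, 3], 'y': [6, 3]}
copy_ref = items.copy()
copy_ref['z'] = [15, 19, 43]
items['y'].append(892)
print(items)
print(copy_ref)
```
{'x': [9, 3], 'y': [6, 3, 892]}
{'x': [9, 3], 'y': [6, 3, 892], 'z': [15, 19, 43]}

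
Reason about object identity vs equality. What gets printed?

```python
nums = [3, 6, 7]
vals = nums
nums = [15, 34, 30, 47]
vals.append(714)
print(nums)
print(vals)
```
[15, 34, 30, 47]
[3, 6, 7, 714]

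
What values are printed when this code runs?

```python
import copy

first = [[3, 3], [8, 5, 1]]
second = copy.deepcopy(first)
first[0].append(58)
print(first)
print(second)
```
[[3, 3, 58], [8, 5, 1]]
[[3, 3], [8, 5, 1]]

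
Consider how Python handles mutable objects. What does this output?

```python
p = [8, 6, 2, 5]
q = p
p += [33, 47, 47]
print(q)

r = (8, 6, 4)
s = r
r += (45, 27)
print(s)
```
[8, 6, 2, 5, 33, 47, 47]
(8, 6, 4)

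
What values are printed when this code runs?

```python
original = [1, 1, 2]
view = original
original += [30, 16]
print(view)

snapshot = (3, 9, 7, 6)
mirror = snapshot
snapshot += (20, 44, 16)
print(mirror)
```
[1, 1, 2, 30, 16]
(3, 9, 7, 6)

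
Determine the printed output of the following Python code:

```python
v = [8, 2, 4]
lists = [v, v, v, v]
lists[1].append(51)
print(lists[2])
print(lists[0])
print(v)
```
[8, 2, 4, 51]
[8, 2, 4, 51]
[8, 2, 4, 51]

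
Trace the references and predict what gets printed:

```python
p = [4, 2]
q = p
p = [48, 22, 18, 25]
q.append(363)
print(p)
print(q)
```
[48, 22, 18, 25]
[4, 2, 363]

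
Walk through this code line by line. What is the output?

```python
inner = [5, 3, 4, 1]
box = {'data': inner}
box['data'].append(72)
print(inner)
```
[5, 3, 4, 1, 72]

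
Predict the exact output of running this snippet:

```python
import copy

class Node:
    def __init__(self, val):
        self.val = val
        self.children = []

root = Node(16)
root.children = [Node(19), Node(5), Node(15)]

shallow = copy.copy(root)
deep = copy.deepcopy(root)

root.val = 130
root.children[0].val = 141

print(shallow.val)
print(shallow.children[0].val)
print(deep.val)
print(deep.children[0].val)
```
16
141
16
19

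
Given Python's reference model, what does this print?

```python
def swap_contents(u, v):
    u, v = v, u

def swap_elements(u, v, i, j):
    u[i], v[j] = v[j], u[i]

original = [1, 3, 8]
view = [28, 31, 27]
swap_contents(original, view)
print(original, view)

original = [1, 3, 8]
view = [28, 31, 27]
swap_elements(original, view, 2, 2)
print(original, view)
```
[1, 3, 8] [28, 31, 27]
[1, 3, 27] [28, 31, 8]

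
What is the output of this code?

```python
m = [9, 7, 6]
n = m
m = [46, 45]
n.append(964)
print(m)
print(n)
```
[46, 45]
[9, 7, 6, 964]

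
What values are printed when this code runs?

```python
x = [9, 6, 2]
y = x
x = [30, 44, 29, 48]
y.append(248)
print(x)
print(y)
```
[30, 44, 29, 48]
[9, 6, 2, 248]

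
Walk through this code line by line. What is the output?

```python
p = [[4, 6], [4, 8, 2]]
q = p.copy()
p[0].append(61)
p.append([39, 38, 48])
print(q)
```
[[4, 6, 61], [4, 8, 2]]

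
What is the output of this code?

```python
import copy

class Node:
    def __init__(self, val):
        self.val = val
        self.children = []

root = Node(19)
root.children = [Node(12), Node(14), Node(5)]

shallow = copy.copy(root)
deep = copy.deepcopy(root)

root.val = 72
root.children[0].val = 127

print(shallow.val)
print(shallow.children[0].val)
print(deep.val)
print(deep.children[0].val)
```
19
127
19
12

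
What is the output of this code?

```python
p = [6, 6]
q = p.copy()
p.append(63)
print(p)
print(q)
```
[6, 6, 63]
[6, 6]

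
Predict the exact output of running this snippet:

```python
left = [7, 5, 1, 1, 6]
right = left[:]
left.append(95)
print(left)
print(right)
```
[7, 5, 1, 1, 6, 95]
[7, 5, 1, 1, 6]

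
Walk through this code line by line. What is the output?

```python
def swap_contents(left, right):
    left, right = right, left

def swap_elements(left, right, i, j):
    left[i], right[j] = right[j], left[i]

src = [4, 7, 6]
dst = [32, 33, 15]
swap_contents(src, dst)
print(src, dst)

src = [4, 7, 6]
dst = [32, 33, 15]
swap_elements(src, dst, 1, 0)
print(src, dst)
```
[4, 7, 6] [32, 33, 15]
[4, 32, 6] [7, 33, 15]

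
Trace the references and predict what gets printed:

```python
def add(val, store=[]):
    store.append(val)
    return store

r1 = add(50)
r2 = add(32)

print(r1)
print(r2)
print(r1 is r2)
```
[50, 32]
[50, 32]
True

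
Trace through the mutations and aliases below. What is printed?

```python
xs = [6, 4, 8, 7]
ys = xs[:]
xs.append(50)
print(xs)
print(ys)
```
[6, 4, 8, 7, 50]
[6, 4, 8, 7]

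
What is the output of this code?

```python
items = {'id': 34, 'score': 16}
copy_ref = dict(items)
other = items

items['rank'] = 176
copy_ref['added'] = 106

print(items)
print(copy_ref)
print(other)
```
{'id': 34, 'score': 16, 'rank': 176}
{'id': 34, 'score': 16, 'added': 106}
{'id': 34, 'score': 16, 'rank': 176}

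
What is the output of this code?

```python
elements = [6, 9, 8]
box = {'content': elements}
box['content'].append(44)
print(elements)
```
[6, 9, 8, 44]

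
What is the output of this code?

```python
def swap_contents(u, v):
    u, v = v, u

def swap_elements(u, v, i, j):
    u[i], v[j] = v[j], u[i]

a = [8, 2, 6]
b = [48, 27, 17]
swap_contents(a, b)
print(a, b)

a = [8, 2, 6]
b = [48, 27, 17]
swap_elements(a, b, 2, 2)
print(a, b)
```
[8, 2, 6] [48, 27, 17]
[8, 2, 17] [48, 27, 6]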